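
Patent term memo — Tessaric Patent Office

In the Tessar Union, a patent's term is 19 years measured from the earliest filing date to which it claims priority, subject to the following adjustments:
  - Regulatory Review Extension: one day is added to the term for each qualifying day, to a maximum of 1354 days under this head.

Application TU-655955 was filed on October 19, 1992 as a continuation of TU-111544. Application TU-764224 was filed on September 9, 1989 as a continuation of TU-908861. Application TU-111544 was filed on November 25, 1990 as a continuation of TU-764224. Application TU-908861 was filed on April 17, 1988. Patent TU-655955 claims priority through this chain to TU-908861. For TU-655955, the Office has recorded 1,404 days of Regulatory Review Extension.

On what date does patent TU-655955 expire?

2010-12-31

Earliest priority filing: 17 April 1988.
Base term: 17 April 1988 + 19 years → 17 April 2007.
Regulatory Review Extension: 1404 days claimed exceeds the 1354-day cap, so +1354 days → 31 December 2010.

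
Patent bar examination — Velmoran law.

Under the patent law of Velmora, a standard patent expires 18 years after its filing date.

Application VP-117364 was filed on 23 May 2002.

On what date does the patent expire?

Filing date + 18 years → 23 May 2020.

May 23, 2020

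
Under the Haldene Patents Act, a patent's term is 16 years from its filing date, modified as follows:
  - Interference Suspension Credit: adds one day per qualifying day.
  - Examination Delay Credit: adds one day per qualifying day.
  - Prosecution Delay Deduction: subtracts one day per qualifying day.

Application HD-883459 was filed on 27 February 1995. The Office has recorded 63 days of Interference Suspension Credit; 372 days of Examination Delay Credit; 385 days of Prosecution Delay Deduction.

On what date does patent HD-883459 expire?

2011-04-18

Base term: filing date + 16 years → 27 February 2011.
Interference Suspension Credit: +63 days → 1 May 2011.
Examination Delay Credit: +372 days → 7 May 2012.
Prosecution Delay Deduction: −385 days → 18 April 2011.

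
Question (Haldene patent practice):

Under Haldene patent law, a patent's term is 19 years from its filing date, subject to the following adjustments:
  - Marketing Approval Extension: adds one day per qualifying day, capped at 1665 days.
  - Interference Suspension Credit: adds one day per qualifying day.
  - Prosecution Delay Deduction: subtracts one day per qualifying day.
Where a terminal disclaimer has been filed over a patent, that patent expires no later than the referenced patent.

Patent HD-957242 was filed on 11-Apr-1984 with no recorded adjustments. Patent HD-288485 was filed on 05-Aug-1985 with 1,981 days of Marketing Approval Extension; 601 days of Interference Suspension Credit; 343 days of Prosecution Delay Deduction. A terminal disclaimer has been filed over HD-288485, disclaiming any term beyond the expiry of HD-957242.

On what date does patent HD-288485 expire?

2003-04-11

Natural term of HD-288485:
  Base: filing + 19 years → 5 August 2004.
  Marketing Approval Extension: 1981 days claimed exceeds the 1665-day cap, so +1665 days → 25 February 2009.
  Interference Suspension Credit: +601 days → 19 October 2010.
  Prosecution Delay Deduction: −343 days → 10 November 2009.
Expiry of referenced patent HD-957242:
  Base: filing + 19 years → 11 April 2003.
Terminal disclaimer: HD-288485 expires on the earlier of 10 November 2009 and 11 April 2003.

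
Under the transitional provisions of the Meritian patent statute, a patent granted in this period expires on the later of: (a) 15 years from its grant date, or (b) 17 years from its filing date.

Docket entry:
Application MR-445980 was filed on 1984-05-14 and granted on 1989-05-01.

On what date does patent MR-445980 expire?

2004-05-01

(a) grant + 15 years → 1 May 2004.
(b) filing + 17 years → 14 May 2001.
Later of the two: 1 May 2004.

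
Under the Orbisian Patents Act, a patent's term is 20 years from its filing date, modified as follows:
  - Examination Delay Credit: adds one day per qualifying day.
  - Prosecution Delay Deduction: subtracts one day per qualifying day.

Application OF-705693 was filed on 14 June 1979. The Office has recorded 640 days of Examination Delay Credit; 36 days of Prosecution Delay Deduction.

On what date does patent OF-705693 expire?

February 7, 2001

Base term: filing date + 20 years → 14 June 1999.
Examination Delay Credit: +640 days → 15 March 2001.
Prosecution Delay Deduction: −36 days → 7 February 2001.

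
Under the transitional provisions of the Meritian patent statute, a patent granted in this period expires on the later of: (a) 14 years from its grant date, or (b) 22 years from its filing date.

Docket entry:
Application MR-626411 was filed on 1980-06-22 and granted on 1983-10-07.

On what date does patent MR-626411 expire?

(a) grant + 14 years → 7 October 1997.
(b) filing + 22 years → 22 June 2002.
Later of the two: 22 June 2002.

2002-06-22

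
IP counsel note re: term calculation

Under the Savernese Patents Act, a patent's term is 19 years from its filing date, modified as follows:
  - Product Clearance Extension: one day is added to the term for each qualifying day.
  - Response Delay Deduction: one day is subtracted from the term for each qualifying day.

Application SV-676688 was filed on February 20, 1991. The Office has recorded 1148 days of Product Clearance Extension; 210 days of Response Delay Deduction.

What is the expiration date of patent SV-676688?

Base term: filing date + 19 years → 20 February 2010.
Product Clearance Extension: +1148 days → 13 April 2013.
Response Delay Deduction: −210 days → 15 September 2012.

2012-09-15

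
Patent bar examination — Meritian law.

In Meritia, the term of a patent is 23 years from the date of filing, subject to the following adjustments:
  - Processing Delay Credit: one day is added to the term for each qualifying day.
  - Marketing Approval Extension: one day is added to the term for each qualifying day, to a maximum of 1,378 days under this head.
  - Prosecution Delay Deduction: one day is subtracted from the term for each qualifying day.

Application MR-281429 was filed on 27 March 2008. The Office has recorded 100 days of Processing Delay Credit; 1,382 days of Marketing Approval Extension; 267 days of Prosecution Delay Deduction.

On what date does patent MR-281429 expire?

Base term: filing date + 23 years → 27 March 2031.
Processing Delay Credit: +100 days → 5 July 2031.
Marketing Approval Extension: 1382 days claimed exceeds the 1378-day cap, so +1378 days → 13 April 2035.
Prosecution Delay Deduction: −267 days → 20 July 2034.

2034-07-20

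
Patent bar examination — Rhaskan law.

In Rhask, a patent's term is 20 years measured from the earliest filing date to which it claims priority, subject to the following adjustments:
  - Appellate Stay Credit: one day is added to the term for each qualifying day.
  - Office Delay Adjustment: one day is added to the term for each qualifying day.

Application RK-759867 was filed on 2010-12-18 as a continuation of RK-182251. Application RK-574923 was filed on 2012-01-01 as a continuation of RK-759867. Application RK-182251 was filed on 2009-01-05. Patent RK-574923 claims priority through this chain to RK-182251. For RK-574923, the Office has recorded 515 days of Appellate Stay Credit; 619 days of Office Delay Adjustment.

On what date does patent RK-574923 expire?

2032-02-13

Earliest priority filing: 5 January 2009.
Base term: 5 January 2009 + 20 years → 5 January 2029.
Appellate Stay Credit: +515 days → 4 June 2030.
Office Delay Adjustment: +619 days → 13 February 2032.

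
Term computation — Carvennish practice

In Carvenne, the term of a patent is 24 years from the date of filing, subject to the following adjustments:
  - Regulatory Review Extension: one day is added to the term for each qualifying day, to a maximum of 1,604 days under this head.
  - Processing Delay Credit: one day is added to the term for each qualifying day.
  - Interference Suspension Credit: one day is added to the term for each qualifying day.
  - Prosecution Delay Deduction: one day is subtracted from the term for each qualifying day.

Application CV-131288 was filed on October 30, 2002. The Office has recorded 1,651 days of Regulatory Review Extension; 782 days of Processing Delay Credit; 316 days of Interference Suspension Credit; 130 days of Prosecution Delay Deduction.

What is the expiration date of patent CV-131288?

Base term: filing date + 24 years → 30 October 2026.
Regulatory Review Extension: 1651 days claimed exceeds the 1604-day cap, so +1604 days → 22 March 2031.
Processing Delay Credit: +782 days → 12 May 2033.
Interference Suspension Credit: +316 days → 24 March 2034.
Prosecution Delay Deduction: −130 days → 14 November 2033.

November 14, 2033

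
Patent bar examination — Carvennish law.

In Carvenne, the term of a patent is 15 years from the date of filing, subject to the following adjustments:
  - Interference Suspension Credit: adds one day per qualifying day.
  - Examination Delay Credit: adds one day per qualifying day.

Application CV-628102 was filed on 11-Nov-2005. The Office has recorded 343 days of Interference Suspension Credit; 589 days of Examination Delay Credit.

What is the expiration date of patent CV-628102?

2023-06-01

Base term: filing date + 15 years → 11 November 2020.
Interference Suspension Credit: +343 days → 20 October 2021.
Examination Delay Credit: +589 days → 1 June 2023.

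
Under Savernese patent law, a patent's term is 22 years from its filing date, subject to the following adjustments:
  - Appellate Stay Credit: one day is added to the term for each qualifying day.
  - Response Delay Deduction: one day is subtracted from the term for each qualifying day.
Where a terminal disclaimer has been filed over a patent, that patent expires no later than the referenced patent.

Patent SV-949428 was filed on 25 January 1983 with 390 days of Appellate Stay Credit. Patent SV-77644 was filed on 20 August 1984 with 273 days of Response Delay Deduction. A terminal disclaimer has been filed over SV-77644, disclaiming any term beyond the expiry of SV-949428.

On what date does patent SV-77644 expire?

November 20, 2005

Natural term of SV-77644:
  Base: filing + 22 years → 20 August 2006.
  Response Delay Deduction: −273 days → 20 November 2005.
Expiry of referenced patent SV-949428:
  Base: filing + 22 years → 25 January 2005.
  Appellate Stay Credit: +390 days → 19 February 2006.
Terminal disclaimer: SV-77644 expires on the earlier of 20 November 2005 and 19 February 2006.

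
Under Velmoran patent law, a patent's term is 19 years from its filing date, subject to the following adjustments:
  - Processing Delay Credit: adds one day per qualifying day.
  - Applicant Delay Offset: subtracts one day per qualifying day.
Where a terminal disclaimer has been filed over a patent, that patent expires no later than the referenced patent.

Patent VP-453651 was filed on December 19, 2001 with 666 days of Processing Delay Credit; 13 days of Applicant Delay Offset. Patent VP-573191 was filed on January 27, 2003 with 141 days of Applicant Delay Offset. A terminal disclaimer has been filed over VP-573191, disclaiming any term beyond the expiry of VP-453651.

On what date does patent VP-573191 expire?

Natural term of VP-573191:
  Base: filing + 19 years → 27 January 2022.
  Applicant Delay Offset: −141 days → 8 September 2021.
Expiry of referenced patent VP-453651:
  Base: filing + 19 years → 19 December 2020.
  Processing Delay Credit: +666 days → 16 October 2022.
  Applicant Delay Offset: −13 days → 3 October 2022.
Terminal disclaimer: VP-573191 expires on the earlier of 8 September 2021 and 3 October 2022.

2021-09-08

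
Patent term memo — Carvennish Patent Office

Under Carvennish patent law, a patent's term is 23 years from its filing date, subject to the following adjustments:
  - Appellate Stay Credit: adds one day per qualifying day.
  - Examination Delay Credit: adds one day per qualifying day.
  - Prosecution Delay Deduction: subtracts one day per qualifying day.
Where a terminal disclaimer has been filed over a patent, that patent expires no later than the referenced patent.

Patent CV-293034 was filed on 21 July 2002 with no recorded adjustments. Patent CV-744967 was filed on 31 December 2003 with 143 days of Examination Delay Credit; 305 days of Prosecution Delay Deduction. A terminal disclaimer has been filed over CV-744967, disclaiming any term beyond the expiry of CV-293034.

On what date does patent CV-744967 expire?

Natural term of CV-744967:
  Base: filing + 23 years → 31 December 2026.
  Examination Delay Credit: +143 days → 23 May 2027.
  Prosecution Delay Deduction: −305 days → 22 July 2026.
Expiry of referenced patent CV-293034:
  Base: filing + 23 years → 21 July 2025.
Terminal disclaimer: CV-744967 expires on the earlier of 22 July 2026 and 21 July 2025.

2025-07-21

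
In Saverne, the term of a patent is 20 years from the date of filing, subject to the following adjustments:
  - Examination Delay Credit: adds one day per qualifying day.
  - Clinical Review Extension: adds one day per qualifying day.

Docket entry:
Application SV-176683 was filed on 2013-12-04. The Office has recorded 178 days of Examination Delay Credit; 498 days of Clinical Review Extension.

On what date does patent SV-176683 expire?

2035-10-11

Base term: filing date + 20 years → 4 December 2033.
Examination Delay Credit: +178 days → 31 May 2034.
Clinical Review Extension: +498 days → 11 October 2035.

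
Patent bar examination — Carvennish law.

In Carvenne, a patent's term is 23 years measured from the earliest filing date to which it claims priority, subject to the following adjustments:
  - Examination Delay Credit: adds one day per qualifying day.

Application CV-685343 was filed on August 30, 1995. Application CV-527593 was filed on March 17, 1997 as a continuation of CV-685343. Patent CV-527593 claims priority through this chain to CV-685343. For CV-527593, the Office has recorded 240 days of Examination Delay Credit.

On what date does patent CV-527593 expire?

2019-04-27

Earliest priority filing: 30 August 1995.
Base term: 30 August 1995 + 23 years → 30 August 2018.
Examination Delay Credit: +240 days → 27 April 2019.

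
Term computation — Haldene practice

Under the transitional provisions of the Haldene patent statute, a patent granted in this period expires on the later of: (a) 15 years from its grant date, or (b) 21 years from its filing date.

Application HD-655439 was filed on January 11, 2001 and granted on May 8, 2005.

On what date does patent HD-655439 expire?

January 11, 2022

(a) grant + 15 years → 8 May 2020.
(b) filing + 21 years → 11 January 2022.
Later of the two: 11 January 2022.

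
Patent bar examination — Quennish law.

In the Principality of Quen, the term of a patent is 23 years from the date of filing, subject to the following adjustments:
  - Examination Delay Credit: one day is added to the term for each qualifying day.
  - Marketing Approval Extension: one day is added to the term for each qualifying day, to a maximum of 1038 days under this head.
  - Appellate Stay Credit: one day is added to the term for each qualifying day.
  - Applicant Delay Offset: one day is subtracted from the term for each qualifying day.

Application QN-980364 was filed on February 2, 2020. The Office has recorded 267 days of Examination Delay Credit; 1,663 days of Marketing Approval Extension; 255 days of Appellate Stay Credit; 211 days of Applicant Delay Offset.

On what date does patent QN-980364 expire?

October 13, 2046

Base term: filing date + 23 years → 2 February 2043.
Examination Delay Credit: +267 days → 27 October 2043.
Marketing Approval Extension: 1663 days claimed exceeds the 1038-day cap, so +1038 days → 30 August 2046.
Appellate Stay Credit: +255 days → 12 May 2047.
Applicant Delay Offset: −211 days → 13 October 2046.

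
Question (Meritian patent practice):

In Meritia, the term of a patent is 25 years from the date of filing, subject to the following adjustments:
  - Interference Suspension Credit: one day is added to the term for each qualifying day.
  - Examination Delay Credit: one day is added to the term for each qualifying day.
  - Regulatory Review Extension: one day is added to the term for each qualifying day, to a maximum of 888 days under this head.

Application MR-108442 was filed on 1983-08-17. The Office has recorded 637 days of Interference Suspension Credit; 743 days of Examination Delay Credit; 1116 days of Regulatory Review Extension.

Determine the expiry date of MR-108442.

Base term: filing date + 25 years → 17 August 2008.
Interference Suspension Credit: +637 days → 16 May 2010.
Examination Delay Credit: +743 days → 28 May 2012.
Regulatory Review Extension: 1116 days claimed exceeds the 888-day cap, so +888 days → 2 November 2014.

2014-11-02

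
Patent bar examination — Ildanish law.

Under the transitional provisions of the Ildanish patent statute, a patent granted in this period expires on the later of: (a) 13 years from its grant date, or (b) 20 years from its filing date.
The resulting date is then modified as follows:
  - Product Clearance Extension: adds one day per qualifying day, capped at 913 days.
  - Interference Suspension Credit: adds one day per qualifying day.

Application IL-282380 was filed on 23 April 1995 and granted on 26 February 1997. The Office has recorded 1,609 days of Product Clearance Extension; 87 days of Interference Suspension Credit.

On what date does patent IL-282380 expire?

(a) grant + 13 years → 26 February 2010.
(b) filing + 20 years → 23 April 2015.
Later of the two: 23 April 2015.
Product Clearance Extension: 1609 days claimed exceeds the 913-day cap, so +913 days → 22 October 2017.
Interference Suspension Credit: +87 days → 17 January 2018.

2018-01-17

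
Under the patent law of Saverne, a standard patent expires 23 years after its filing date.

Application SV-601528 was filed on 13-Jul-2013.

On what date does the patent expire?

July 13, 2036

Filing date + 23 years → 13 July 2036.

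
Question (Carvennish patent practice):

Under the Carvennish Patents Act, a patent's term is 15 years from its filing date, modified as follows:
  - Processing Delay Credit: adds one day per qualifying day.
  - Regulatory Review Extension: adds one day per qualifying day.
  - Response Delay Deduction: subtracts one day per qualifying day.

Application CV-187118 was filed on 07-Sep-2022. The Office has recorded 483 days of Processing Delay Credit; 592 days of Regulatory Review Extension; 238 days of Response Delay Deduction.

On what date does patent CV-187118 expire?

2039-12-23

Base term: filing date + 15 years → 7 September 2037.
Processing Delay Credit: +483 days → 3 January 2039.
Regulatory Review Extension: +592 days → 17 August 2040.
Response Delay Deduction: −238 days → 23 December 2039.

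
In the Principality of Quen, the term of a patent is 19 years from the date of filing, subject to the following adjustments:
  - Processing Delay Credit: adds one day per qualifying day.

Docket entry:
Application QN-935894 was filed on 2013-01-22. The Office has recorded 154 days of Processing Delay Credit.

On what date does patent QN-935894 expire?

Base term: filing date + 19 years → 22 January 2032.
Processing Delay Credit: +154 days → 24 June 2032.

June 24, 2032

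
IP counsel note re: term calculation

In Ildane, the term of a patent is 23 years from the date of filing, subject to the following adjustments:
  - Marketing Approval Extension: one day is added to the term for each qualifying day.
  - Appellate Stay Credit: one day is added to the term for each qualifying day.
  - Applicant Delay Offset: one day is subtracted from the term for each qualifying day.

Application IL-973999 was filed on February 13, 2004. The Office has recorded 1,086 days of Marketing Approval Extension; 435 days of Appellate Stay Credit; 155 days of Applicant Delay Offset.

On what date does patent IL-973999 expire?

November 10, 2030

Base term: filing date + 23 years → 13 February 2027.
Marketing Approval Extension: +1086 days → 3 February 2030.
Appellate Stay Credit: +435 days → 14 April 2031.
Applicant Delay Offset: −155 days → 10 November 2030.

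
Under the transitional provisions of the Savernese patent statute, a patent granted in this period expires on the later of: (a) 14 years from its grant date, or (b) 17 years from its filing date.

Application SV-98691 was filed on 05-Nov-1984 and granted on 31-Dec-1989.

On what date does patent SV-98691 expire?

December 31, 2003

(a) grant + 14 years → 31 December 2003.
(b) filing + 17 years → 5 November 2001.
Later of the two: 31 December 2003.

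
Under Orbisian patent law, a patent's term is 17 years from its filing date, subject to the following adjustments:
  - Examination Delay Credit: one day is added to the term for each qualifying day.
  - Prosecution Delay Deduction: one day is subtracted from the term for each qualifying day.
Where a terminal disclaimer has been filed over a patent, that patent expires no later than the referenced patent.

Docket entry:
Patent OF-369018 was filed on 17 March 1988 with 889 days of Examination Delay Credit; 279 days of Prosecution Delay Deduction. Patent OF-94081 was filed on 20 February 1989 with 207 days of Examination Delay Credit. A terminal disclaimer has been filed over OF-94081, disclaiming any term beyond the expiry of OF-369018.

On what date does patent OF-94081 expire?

Natural term of OF-94081:
  Base: filing + 17 years → 20 February 2006.
  Examination Delay Credit: +207 days → 15 September 2006.
Expiry of referenced patent OF-369018:
  Base: filing + 17 years → 17 March 2005.
  Examination Delay Credit: +889 days → 23 August 2007.
  Prosecution Delay Deduction: −279 days → 17 November 2006.
Terminal disclaimer: OF-94081 expires on the earlier of 15 September 2006 and 17 November 2006.

2006-09-15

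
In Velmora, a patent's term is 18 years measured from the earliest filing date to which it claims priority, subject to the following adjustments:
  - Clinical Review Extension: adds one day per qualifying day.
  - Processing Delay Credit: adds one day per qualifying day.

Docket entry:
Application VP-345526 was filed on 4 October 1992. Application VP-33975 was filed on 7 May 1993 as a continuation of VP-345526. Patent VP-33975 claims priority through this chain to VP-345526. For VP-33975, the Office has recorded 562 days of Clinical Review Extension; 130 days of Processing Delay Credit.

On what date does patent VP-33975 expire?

2012-08-26

Earliest priority filing: 4 October 1992.
Base term: 4 October 1992 + 18 years → 4 October 2010.
Clinical Review Extension: +562 days → 18 April 2012.
Processing Delay Credit: +130 days → 26 August 2012.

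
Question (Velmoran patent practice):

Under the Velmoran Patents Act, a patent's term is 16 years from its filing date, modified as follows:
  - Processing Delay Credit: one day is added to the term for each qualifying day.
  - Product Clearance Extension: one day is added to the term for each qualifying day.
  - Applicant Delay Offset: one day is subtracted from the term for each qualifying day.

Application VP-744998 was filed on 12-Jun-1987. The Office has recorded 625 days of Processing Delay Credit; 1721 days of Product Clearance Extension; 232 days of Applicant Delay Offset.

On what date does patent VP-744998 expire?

Base term: filing date + 16 years → 12 June 2003.
Processing Delay Credit: +625 days → 26 February 2005.
Product Clearance Extension: +1721 days → 13 November 2009.
Applicant Delay Offset: −232 days → 26 March 2009.

2009-03-26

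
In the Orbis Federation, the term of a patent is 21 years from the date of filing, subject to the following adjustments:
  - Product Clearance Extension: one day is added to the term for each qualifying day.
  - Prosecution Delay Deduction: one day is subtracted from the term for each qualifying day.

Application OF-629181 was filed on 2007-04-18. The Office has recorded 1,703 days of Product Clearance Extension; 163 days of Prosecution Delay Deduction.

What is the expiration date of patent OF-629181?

July 6, 2032

Base term: filing date + 21 years → 18 April 2028.
Product Clearance Extension: +1703 days → 16 December 2032.
Prosecution Delay Deduction: −163 days → 6 July 2032.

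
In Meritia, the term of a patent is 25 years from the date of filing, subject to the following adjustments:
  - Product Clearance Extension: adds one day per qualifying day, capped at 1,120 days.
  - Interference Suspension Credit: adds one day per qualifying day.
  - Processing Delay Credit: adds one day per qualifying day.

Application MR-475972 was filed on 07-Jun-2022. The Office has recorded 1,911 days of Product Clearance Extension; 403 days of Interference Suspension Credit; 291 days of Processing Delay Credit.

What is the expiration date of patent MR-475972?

2052-05-25

Base term: filing date + 25 years → 7 June 2047.
Product Clearance Extension: 1911 days claimed exceeds the 1120-day cap, so +1120 days → 1 July 2050.
Interference Suspension Credit: +403 days → 8 August 2051.
Processing Delay Credit: +291 days → 25 May 2052.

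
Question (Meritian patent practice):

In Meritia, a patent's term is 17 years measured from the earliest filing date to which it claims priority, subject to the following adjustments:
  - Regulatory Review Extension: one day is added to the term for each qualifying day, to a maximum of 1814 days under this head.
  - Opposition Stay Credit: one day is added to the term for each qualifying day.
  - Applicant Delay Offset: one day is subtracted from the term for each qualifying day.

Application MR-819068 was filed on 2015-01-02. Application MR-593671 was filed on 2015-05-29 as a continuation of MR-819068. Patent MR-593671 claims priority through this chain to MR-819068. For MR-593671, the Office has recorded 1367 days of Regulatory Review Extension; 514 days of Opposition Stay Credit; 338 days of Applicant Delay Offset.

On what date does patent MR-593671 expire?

March 24, 2036

Earliest priority filing: 2 January 2015.
Base term: 2 January 2015 + 17 years → 2 January 2032.
Regulatory Review Extension: 1367 days (within the 1814-day cap) → +1367 days → 30 September 2035.
Opposition Stay Credit: +514 days → 25 February 2037.
Applicant Delay Offset: −338 days → 24 March 2036.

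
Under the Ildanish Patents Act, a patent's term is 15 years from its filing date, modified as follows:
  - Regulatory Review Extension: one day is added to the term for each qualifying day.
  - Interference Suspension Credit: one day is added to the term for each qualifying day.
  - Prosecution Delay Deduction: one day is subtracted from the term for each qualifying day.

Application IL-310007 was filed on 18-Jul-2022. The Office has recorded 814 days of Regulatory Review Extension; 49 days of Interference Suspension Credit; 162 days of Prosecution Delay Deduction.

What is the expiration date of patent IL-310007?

2039-06-19

Base term: filing date + 15 years → 18 July 2037.
Regulatory Review Extension: +814 days → 10 October 2039.
Interference Suspension Credit: +49 days → 28 November 2039.
Prosecution Delay Deduction: −162 days → 19 June 2039.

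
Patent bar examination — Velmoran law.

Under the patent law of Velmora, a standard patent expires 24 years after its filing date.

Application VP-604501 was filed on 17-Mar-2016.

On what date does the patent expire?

Filing date + 24 years → 17 March 2040.

2040-03-17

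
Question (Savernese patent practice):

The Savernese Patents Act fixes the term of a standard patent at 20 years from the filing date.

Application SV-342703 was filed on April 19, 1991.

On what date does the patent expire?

Filing date + 20 years → 19 April 2011.

April 19, 2011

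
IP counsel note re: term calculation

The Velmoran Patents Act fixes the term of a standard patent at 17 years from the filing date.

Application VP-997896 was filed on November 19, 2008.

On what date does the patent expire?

Filing date + 17 years → 19 November 2025.

November 19, 2025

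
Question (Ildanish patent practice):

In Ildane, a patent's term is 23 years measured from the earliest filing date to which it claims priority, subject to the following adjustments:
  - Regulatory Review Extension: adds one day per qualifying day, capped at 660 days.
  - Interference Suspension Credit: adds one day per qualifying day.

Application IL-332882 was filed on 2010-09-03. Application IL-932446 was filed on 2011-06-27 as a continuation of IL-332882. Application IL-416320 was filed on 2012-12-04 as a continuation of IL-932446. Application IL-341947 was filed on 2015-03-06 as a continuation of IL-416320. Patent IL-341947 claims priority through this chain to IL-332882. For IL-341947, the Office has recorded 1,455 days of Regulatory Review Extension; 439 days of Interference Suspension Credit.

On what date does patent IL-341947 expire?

Earliest priority filing: 3 September 2010.
Base term: 3 September 2010 + 23 years → 3 September 2033.
Regulatory Review Extension: 1455 days claimed exceeds the 660-day cap, so +660 days → 25 June 2035.
Interference Suspension Credit: +439 days → 6 September 2036.

September 6, 2036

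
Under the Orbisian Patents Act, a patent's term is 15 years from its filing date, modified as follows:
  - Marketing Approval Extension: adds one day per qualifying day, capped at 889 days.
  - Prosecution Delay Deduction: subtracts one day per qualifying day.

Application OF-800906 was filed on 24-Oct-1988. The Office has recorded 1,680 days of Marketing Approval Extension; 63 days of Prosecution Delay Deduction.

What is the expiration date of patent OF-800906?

January 27, 2006

Base term: filing date + 15 years → 24 October 2003.
Marketing Approval Extension: 1680 days claimed exceeds the 889-day cap, so +889 days → 31 March 2006.
Prosecution Delay Deduction: −63 days → 27 January 2006.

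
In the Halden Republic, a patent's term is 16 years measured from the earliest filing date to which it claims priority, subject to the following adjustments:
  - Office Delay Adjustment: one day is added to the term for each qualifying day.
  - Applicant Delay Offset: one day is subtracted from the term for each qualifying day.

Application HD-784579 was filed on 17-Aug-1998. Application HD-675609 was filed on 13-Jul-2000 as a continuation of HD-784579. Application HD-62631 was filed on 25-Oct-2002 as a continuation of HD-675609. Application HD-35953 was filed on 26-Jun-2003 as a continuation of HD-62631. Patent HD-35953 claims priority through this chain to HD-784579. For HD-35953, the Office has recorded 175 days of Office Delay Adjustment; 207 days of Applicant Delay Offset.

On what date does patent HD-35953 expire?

Earliest priority filing: 17 August 1998.
Base term: 17 August 1998 + 16 years → 17 August 2014.
Office Delay Adjustment: +175 days → 8 February 2015.
Applicant Delay Offset: −207 days → 16 July 2014.

July 16, 2014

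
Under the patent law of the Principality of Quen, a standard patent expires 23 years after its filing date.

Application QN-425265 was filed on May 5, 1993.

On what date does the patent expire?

May 5, 2016

Filing date + 23 years → 5 May 2016.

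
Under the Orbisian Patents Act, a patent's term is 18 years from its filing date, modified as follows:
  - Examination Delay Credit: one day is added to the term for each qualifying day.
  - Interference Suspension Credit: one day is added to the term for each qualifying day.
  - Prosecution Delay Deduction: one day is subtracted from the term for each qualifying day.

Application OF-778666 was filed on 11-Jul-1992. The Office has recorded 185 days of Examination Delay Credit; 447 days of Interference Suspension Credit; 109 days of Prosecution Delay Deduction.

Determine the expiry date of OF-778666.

December 16, 2011

Base term: filing date + 18 years → 11 July 2010.
Examination Delay Credit: +185 days → 12 January 2011.
Interference Suspension Credit: +447 days → 3 April 2012.
Prosecution Delay Deduction: −109 days → 16 December 2011.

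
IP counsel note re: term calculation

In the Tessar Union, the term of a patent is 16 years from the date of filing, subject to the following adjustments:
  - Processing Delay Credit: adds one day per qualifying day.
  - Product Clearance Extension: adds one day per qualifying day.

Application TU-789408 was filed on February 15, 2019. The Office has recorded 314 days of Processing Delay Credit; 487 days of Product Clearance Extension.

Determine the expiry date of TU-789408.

Base term: filing date + 16 years → 15 February 2035.
Processing Delay Credit: +314 days → 26 December 2035.
Product Clearance Extension: +487 days → 26 April 2037.

April 26, 2037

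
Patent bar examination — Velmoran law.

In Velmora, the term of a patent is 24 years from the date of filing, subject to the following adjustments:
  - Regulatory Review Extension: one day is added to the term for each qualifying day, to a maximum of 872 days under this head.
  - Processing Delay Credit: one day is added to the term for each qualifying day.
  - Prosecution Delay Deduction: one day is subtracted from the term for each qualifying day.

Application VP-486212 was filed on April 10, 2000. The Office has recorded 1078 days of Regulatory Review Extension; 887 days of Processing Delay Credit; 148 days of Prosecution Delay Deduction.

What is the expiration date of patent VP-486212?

2028-09-07

Base term: filing date + 24 years → 10 April 2024.
Regulatory Review Extension: 1078 days claimed exceeds the 872-day cap, so +872 days → 30 August 2026.
Processing Delay Credit: +887 days → 2 February 2029.
Prosecution Delay Deduction: −148 days → 7 September 2028.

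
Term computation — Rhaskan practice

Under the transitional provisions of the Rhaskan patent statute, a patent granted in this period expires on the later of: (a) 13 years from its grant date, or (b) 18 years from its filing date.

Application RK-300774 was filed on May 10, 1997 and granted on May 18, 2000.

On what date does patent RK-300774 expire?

May 10, 2015

(a) grant + 13 years → 18 May 2013.
(b) filing + 18 years → 10 May 2015.
Later of the two: 10 May 2015.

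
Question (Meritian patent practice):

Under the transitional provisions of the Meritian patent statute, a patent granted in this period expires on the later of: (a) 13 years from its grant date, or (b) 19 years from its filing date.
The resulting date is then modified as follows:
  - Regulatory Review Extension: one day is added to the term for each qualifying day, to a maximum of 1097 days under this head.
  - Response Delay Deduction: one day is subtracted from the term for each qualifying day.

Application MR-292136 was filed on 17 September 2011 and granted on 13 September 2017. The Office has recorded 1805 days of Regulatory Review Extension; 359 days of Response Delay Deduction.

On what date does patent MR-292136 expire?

(a) grant + 13 years → 13 September 2030.
(b) filing + 19 years → 17 September 2030.
Later of the two: 17 September 2030.
Regulatory Review Extension: 1805 days claimed exceeds the 1097-day cap, so +1097 days → 18 September 2033.
Response Delay Deduction: −359 days → 24 September 2032.

September 24, 2032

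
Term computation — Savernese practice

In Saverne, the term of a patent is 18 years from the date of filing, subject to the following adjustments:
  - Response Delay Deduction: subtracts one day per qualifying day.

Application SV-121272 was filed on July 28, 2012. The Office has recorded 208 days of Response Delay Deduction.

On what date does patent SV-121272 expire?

2030-01-01

Base term: filing date + 18 years → 28 July 2030.
Response Delay Deduction: −208 days → 1 January 2030.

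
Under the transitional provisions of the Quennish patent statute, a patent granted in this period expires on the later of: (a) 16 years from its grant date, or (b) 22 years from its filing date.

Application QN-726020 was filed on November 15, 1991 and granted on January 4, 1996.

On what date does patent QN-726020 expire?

(a) grant + 16 years → 4 January 2012.
(b) filing + 22 years → 15 November 2013.
Later of the two: 15 November 2013.

November 15, 2013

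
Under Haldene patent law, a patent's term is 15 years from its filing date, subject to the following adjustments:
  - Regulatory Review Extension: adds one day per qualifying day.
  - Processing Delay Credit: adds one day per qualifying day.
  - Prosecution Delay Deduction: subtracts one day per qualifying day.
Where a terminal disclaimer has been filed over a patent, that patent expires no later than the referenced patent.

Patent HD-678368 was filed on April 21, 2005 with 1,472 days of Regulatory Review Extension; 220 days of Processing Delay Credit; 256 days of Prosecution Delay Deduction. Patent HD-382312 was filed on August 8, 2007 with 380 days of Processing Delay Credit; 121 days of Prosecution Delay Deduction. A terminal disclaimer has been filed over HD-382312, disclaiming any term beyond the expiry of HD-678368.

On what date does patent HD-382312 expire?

2023-04-24

Natural term of HD-382312:
  Base: filing + 15 years → 8 August 2022.
  Processing Delay Credit: +380 days → 23 August 2023.
  Prosecution Delay Deduction: −121 days → 24 April 2023.
Expiry of referenced patent HD-678368:
  Base: filing + 15 years → 21 April 2020.
  Regulatory Review Extension: +1472 days → 2 May 2024.
  Processing Delay Credit: +220 days → 8 December 2024.
  Prosecution Delay Deduction: −256 days → 27 March 2024.
Terminal disclaimer: HD-382312 expires on the earlier of 24 April 2023 and 27 March 2024.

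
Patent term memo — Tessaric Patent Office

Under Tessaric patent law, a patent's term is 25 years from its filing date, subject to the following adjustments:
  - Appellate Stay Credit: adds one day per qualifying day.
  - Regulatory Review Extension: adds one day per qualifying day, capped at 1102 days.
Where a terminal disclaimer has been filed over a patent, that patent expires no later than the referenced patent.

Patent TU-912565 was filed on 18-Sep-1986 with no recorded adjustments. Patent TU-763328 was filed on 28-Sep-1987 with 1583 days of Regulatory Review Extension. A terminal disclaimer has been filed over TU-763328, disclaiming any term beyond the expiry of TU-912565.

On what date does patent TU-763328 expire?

Natural term of TU-763328:
  Base: filing + 25 years → 28 September 2012.
  Regulatory Review Extension: 1583 days claimed exceeds the 1102-day cap, so +1102 days → 5 October 2015.
Expiry of referenced patent TU-912565:
  Base: filing + 25 years → 18 September 2011.
Terminal disclaimer: TU-763328 expires on the earlier of 5 October 2015 and 18 September 2011.

September 18, 2011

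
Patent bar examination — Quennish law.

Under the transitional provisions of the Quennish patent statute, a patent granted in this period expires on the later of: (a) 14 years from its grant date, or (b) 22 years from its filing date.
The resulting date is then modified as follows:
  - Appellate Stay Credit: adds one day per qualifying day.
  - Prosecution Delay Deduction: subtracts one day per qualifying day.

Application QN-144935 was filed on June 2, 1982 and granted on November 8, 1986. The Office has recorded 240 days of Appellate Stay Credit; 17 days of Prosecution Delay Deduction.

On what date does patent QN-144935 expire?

2005-01-11

(a) grant + 14 years → 8 November 2000.
(b) filing + 22 years → 2 June 2004.
Later of the two: 2 June 2004.
Appellate Stay Credit: +240 days → 28 January 2005.
Prosecution Delay Deduction: −17 days → 11 January 2005.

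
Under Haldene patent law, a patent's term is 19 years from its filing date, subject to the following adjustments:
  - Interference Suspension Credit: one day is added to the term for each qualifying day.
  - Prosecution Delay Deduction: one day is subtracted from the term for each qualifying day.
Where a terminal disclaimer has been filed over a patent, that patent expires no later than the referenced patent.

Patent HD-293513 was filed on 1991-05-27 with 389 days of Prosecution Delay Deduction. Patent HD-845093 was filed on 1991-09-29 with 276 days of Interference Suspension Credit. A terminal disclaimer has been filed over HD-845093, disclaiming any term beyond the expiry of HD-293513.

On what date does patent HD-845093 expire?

Natural term of HD-845093:
  Base: filing + 19 years → 29 September 2010.
  Interference Suspension Credit: +276 days → 2 July 2011.
Expiry of referenced patent HD-293513:
  Base: filing + 19 years → 27 May 2010.
  Prosecution Delay Deduction: −389 days → 3 May 2009.
Terminal disclaimer: HD-845093 expires on the earlier of 2 July 2011 and 3 May 2009.

May 3, 2009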